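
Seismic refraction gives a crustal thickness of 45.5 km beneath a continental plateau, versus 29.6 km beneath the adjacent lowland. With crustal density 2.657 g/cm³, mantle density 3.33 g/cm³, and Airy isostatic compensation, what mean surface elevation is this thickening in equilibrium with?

Excess crust Δ = 45.5 km − 29.6 km = 15.9 km, split between elevation h and root r with h + r = Δ.
Airy balance ρ_c h = (ρ_m − ρ_c) r gives r = h ρ_c/(ρ_m − ρ_c), so h (1 + ρ_c/(ρ_m − ρ_c)) = Δ, i.e. h = Δ (ρ_m − ρ_c)/ρ_m.
h = 15.9 km × 0.673/3.33 = 3.21 km.

3.21 km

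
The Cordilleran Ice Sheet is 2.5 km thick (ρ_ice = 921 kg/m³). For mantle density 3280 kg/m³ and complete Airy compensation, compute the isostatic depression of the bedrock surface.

0.702 km

For local isostatic compensation: the ice load ρ_ice t is balanced by mantle displaced below, ρ_m s.
s = t ρ_ice / ρ_m = 2.5 km × 921/3280 = 0.702 km.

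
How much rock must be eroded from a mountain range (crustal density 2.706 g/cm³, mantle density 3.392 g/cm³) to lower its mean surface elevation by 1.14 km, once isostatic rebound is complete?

Net drop Δ = e − u = e − e ρ_c/ρ_m = e (ρ_m − ρ_c)/ρ_m.
e = Δ ρ_m/(ρ_m − ρ_c) = 1.14 km × 3.392/0.686 = 5.64 km.

5.64 km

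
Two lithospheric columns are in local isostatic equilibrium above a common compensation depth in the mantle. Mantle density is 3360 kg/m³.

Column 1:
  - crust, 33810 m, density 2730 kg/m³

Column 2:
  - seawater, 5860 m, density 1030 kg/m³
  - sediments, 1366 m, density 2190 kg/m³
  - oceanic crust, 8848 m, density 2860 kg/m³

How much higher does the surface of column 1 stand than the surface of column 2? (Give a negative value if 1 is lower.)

483 m

For any compensation level in the mantle, the mantle terms cancel and isostasy reduces to e = (Σt_1 − Σt_2) − (Σ(ρt)_1 − Σ(ρt)_2) / ρ_m.
Σt_1 = 33810 m; Σt_2 = 16074 m; Σ(ρt)_1 = 92301300; Σ(ρt)_2 = 34332620 (in m·kg/m³).
e = (33810 − 16074) − (92301300 − 34332620) / 3360 = 483 m.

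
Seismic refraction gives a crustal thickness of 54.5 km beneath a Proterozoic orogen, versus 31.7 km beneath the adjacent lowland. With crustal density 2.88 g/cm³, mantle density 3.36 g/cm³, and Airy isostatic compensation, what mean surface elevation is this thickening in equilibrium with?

Excess crust Δ = 54.5 km − 31.7 km = 22.8 km, split between elevation h and root r with h + r = Δ.
Airy balance ρ_c h = (ρ_m − ρ_c) r gives r = h ρ_c/(ρ_m − ρ_c), so h (1 + ρ_c/(ρ_m − ρ_c)) = Δ, i.e. h = Δ (ρ_m − ρ_c)/ρ_m.
h = 22.8 km × 0.48/3.36 = 3.26 km.

3.26 km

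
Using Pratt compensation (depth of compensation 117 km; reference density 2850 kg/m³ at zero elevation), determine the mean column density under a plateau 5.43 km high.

2720 kg/m³

Pratt balance: ρ_ref D = ρ (D + h).
ρ = ρ_ref D/(D + h) = 2850 × 117 km/(117 km + 5.43 km) = 2720 kg/m³.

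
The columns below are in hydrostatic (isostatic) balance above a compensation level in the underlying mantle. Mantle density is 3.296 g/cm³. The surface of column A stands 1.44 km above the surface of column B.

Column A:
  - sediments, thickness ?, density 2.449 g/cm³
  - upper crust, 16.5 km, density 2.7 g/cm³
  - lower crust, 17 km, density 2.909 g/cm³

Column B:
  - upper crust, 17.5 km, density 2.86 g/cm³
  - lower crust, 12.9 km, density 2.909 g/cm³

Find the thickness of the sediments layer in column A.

Take the compensation level at the base of the deeper column (depth z_c below the surface of column A) and equate Σ ρ_i t_i down to z_c; mantle fills any gap and the z_c terms cancel.
Column A: x×2.449 + 16.5×2.7 + 17×2.909 + (z_c − 33.5 − x)×3.296
Column B: 1.44×0 + 17.5×2.86 + 12.9×2.909 + (z_c − 1.44 − 30.4)×3.296
The z_c×3.296 term appears on both sides and cancels. Collect the known terms of each column as K = Σ(ρt)_known − 3.296 × (depth of known layers): K_A = 94.003 − 3.296×33.5 = −16.413; K_B = 87.5761 − 3.296×(1.44 + 30.4) = −17.36854.
Balance: K_A − x×(3.296 − 2.449) = K_B, so x = (K_A − K_B)/(3.296 − 2.449) = 0.95554/0.847 = 1.13 km.

1.13 km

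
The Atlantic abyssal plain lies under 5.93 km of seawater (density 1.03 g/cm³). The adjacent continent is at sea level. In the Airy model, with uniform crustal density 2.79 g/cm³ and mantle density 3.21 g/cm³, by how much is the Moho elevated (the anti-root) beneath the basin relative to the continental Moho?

For local isostatic compensation: replacing crust with seawater at the top is compensated by replacing crust with mantle at the base: d (ρ_c − ρ_w) = a (ρ_m − ρ_c).
a = d (ρ_c − ρ_w)/(ρ_m − ρ_c) = 5.93 km × 1.76/0.42 = 24.8 km.

24.8 km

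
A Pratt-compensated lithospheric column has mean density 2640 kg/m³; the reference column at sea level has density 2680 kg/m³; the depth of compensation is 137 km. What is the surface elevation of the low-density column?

ρ_ref D = ρ (D + h) → h = D (ρ_ref − ρ)/ρ.
h = 137 km × (2680 − 2640)/2640 = 2.08 km.

2.08 km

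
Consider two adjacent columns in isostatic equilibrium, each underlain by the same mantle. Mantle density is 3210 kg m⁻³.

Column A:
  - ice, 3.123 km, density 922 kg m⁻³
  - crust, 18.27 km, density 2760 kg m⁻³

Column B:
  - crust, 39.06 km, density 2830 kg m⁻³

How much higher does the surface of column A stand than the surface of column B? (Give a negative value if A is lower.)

For any compensation level in the mantle, the mantle terms cancel and isostasy reduces to e = (Σt_A − Σt_B) − (Σ(ρt)_A − Σ(ρt)_B) / ρ_m.
Σt_A = 21.393 km; Σt_B = 39.06 km; Σ(ρt)_A = 53304.606; Σ(ρt)_B = 110539.8 (in km·kg m⁻³).
e = (21.393 − 39.06) − (53304.606 − 110539.8) / 3210 = 0.163 km.

0.163 km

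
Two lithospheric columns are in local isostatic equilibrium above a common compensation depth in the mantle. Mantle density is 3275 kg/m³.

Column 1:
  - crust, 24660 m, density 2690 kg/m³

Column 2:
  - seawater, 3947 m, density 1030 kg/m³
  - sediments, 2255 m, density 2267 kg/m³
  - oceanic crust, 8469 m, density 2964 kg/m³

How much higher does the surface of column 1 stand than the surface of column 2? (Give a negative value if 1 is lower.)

For any compensation level in the mantle, the mantle terms cancel and isostasy reduces to e = (Σt_1 − Σt_2) − (Σ(ρt)_1 − Σ(ρt)_2) / ρ_m.
Σt_1 = 24660 m; Σt_2 = 14671 m; Σ(ρt)_1 = 66335400; Σ(ρt)_2 = 34279611 (in m·kg/m³).
e = (24660 − 14671) − (66335400 − 34279611) / 3275 = 201 m.

201 m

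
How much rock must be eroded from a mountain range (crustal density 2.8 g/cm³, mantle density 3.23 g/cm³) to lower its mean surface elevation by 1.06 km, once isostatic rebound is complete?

7.96 km

Net drop Δ = e − u = e − e ρ_c/ρ_m = e (ρ_m − ρ_c)/ρ_m.
e = Δ ρ_m/(ρ_m − ρ_c) = 1.06 km × 3.23/0.43 = 7.96 km.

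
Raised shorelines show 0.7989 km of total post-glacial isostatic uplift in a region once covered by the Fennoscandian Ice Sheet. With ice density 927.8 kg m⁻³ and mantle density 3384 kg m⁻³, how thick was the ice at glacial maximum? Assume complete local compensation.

2.91 km

u = t ρ_ice/ρ_m → t = u ρ_m/ρ_ice = 0.7989 km × 3384/927.8 = 2.91 km.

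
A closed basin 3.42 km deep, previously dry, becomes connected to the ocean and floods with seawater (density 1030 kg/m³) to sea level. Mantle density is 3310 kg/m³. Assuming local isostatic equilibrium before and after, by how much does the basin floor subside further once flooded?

1.54 km

After flooding the water column is d + s deep. Its weight must equal the weight of mantle displaced by the extra subsidence s: (d + s) ρ_w = s ρ_m.
s = d ρ_w / (ρ_m − ρ_w) = 3.42 km × 1030/(3310 − 1030) = 1.54 km.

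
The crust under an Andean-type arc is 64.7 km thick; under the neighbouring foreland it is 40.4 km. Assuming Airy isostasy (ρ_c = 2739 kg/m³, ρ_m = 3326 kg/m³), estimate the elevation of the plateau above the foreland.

Excess crust Δ = 64.7 km − 40.4 km = 24.3 km, split between elevation h and root r with h + r = Δ.
Airy balance ρ_c h = (ρ_m − ρ_c) r gives r = h ρ_c/(ρ_m − ρ_c), so h (1 + ρ_c/(ρ_m − ρ_c)) = Δ, i.e. h = Δ (ρ_m − ρ_c)/ρ_m.
h = 24.3 km × 587/3326 = 4.29 km.

4.29 km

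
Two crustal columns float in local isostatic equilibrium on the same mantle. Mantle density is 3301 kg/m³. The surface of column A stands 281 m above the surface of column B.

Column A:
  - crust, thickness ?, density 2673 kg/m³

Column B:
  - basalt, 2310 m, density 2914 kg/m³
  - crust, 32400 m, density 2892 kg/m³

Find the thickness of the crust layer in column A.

Take the compensation level at the base of the deeper column (depth z_c below the surface of column A) and equate Σ ρ_i t_i down to z_c; mantle fills any gap and the z_c terms cancel.
Column A: x×2673 + (z_c − 0 − x)×3301
Column B: 281×0 + 2310×2914 + 32400×2892 + (z_c − 281 − 34710)×3301
The z_c×3301 term appears on both sides and cancels. Collect the known terms of each column as K = Σ(ρt)_known − 3301 × (depth of known layers): K_A = 0 − 3301×0 = 0; K_B = 100432140 − 3301×(281 + 34710) = −15073151.
Balance: K_A − x×(3301 − 2673) = K_B, so x = (K_A − K_B)/(3301 − 2673) = 15073200/628 = 24000 m.

24000 m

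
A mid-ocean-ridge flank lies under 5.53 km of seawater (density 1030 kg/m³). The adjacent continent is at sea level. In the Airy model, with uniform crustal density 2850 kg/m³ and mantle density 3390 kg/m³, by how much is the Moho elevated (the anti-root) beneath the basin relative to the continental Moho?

For local isostatic compensation: replacing crust with seawater at the top is compensated by replacing crust with mantle at the base: d (ρ_c − ρ_w) = a (ρ_m − ρ_c).
a = d (ρ_c − ρ_w)/(ρ_m − ρ_c) = 5.53 km × 1820/540 = 18.6 km.

18.6 km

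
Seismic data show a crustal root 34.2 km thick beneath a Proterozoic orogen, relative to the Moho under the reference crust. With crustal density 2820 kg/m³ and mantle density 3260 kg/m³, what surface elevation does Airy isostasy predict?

5.34 km

For local isostatic compensation: ρ_c h = (ρ_m − ρ_c) r.
h = r (ρ_m − ρ_c) / ρ_c = 34.2 km × (3260 − 2820) / 2820 = 5.34 km.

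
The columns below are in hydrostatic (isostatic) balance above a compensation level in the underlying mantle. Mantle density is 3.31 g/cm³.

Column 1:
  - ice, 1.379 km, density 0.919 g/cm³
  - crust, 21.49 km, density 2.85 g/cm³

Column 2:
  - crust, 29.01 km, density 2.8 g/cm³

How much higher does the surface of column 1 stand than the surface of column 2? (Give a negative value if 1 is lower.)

For any compensation level in the mantle, the mantle terms cancel and isostasy reduces to e = (Σt_1 − Σt_2) − (Σ(ρt)_1 − Σ(ρt)_2) / ρ_m.
Σt_1 = 22.869 km; Σt_2 = 29.01 km; Σ(ρt)_1 = 62.513801; Σ(ρt)_2 = 81.228 (in km·g/cm³).
e = (22.869 − 29.01) − (62.513801 − 81.228) / 3.31 = −0.487 km.

−0.487 km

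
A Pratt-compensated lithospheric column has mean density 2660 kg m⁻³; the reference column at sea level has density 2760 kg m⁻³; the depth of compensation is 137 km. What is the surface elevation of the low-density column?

ρ_ref D = ρ (D + h) → h = D (ρ_ref − ρ)/ρ.
h = 137 km × (2760 − 2660)/2660 = 5.15 km.

5.15 km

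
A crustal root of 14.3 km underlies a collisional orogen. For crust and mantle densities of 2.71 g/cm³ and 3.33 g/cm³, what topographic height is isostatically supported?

Balancing pressure at the compensation depth: ρ_c h = (ρ_m − ρ_c) r.
h = r (ρ_m − ρ_c) / ρ_c = 14.3 km × (3.33 − 2.71) / 2.71 = 3.27 km.

3.27 km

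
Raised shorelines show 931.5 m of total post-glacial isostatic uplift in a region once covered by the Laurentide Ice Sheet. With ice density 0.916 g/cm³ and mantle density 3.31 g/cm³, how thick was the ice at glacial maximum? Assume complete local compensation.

3370 m

u = t ρ_ice/ρ_m → t = u ρ_m/ρ_ice = 931.5 m × 3.31/0.916 = 3370 m.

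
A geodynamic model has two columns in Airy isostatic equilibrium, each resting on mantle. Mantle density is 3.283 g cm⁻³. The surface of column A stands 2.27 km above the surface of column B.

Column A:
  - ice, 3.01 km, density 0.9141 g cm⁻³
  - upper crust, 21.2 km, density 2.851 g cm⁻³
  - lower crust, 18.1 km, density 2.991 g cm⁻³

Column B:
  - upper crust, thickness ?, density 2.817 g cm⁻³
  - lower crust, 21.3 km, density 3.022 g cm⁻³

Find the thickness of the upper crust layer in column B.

Take the compensation level at the base of the deeper column (depth z_c below the surface of column A) and equate Σ ρ_i t_i down to z_c; mantle fills any gap and the z_c terms cancel.
Column A: 3.01×0.9141 + 21.2×2.851 + 18.1×2.991 + (z_c − 42.31)×3.283
Column B: 2.27×0 + x×2.817 + 21.3×3.022 + (z_c − 2.27 − 21.3 − x)×3.283
The z_c×3.283 term appears on both sides and cancels. Collect the known terms of each column as K = Σ(ρt)_known − 3.283 × (depth of known layers): K_A = 117.329741 − 3.283×42.31 = −21.573989; K_B = 64.3686 − 3.283×(2.27 + 21.3) = −13.01171.
Balance: K_A = K_B − x×(3.283 − 2.817), so x = (K_B − K_A)/(3.283 − 2.817) = 8.56228/0.466 = 18.4 km.

18.4 km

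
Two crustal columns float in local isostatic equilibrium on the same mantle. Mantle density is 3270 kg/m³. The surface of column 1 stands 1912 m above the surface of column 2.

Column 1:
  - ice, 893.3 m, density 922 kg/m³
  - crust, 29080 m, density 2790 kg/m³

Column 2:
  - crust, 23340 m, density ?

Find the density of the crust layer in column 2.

2850 kg/m³

Take the compensation level at the base of the deeper column (depth z_c below the surface of column 1) and equate Σ ρ_i t_i down to z_c; mantle fills any gap and the z_c terms cancel.
Column 1: 893.3×922 + 29080×2790 + (z_c − 29973.3)×3270
Column 2: 1912×0 + 23340×ρ + (z_c − 1912 − 23340)×3270
The z_c×3270 term appears on both sides and cancels. Collect the known terms of each column as K = Σ(ρt)_known − 3270 × (depth of known layers): K_1 = 81956822.6 − 3270×29973.3 = −16055868.4; K_2 = 0 − 3270×(1912 + 23340) = −82574040.
Balance: K_1 = K_2 + 23340×ρ, so ρ = (K_1 − K_2)/23340 = 66518200/23340 = 2850 kg/m³.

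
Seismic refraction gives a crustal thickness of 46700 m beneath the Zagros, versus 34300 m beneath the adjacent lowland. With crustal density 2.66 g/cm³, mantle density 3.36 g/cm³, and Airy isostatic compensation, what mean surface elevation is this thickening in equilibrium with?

Excess crust Δ = 46700 m − 34300 m = 12400 m, split between elevation h and root r with h + r = Δ.
Airy balance ρ_c h = (ρ_m − ρ_c) r gives r = h ρ_c/(ρ_m − ρ_c), so h (1 + ρ_c/(ρ_m − ρ_c)) = Δ, i.e. h = Δ (ρ_m − ρ_c)/ρ_m.
h = 12400 m × 0.7/3.36 = 2580 m.

2580 m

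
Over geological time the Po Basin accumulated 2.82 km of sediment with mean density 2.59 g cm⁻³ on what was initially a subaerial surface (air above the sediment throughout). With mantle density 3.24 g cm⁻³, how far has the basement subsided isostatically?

Subaerial load: s = t ρ_sed / ρ_m = 2.82 km × 2.59/3.24 = 2.25 km.

2.25 km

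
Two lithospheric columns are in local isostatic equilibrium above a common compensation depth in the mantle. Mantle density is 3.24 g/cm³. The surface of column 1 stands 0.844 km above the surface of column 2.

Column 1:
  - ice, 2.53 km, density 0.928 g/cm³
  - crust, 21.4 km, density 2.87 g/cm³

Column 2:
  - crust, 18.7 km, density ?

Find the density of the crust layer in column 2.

Take the compensation level at the base of the deeper column (depth z_c below the surface of column 1) and equate Σ ρ_i t_i down to z_c; mantle fills any gap and the z_c terms cancel.
Column 1: 2.53×0.928 + 21.4×2.87 + (z_c − 23.93)×3.24
Column 2: 0.844×0 + 18.7×ρ + (z_c − 0.844 − 18.7)×3.24
The z_c×3.24 term appears on both sides and cancels. Collect the known terms of each column as K = Σ(ρt)_known − 3.24 × (depth of known layers): K_1 = 63.76584 − 3.24×23.93 = −13.76736; K_2 = 0 − 3.24×(0.844 + 18.7) = −63.32256.
Balance: K_1 = K_2 + 18.7×ρ, so ρ = (K_1 − K_2)/18.7 = 49.5552/18.7 = 2.65 g/cm³.

2.65 g/cm³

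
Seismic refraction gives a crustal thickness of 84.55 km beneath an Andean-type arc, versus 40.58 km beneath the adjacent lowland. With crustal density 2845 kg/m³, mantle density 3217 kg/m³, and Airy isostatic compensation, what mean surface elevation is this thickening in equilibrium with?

Excess crust Δ = 84.55 km − 40.58 km = 43.97 km, split between elevation h and root r with h + r = Δ.
Airy balance ρ_c h = (ρ_m − ρ_c) r gives r = h ρ_c/(ρ_m − ρ_c), so h (1 + ρ_c/(ρ_m − ρ_c)) = Δ, i.e. h = Δ (ρ_m − ρ_c)/ρ_m.
h = 43.97 km × 372/3217 = 5.08 km.

5.08 km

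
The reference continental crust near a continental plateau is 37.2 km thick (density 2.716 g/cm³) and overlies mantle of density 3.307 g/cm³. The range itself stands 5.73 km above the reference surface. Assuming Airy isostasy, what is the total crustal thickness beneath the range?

Root depth r = h ρ_c / (ρ_m − ρ_c) = 5.73 km × 2.716 / 0.591 = 26.33 km.
Total thickness = T + h + r = 37.2 km + 5.73 km + 26.33 km = 69.3 km.

69.3 km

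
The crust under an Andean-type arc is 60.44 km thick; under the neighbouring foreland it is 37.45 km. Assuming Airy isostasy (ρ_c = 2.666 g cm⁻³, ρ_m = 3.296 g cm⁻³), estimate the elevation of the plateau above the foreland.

Excess crust Δ = 60.44 km − 37.45 km = 22.99 km, split between elevation h and root r with h + r = Δ.
Airy balance ρ_c h = (ρ_m − ρ_c) r gives r = h ρ_c/(ρ_m − ρ_c), so h (1 + ρ_c/(ρ_m − ρ_c)) = Δ, i.e. h = Δ (ρ_m − ρ_c)/ρ_m.
h = 22.99 km × 0.63/3.296 = 4.39 km.

4.39 km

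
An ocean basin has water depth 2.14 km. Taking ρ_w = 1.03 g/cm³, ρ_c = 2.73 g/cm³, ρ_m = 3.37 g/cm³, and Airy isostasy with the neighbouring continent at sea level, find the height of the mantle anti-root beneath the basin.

5.68 km

By Archimedes' principle applied to the lithosphere: replacing crust with seawater at the top is compensated by replacing crust with mantle at the base: d (ρ_c − ρ_w) = a (ρ_m − ρ_c).
a = d (ρ_c − ρ_w)/(ρ_m − ρ_c) = 2.14 km × 1.7/0.64 = 5.68 km.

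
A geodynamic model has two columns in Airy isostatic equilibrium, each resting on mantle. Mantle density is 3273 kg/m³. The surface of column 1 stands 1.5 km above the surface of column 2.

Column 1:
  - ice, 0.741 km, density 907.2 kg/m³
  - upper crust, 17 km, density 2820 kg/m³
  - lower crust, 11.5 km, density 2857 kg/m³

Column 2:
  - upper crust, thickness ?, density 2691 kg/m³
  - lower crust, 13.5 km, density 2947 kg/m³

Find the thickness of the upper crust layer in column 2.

8.47 km

Take the compensation level at the base of the deeper column (depth z_c below the surface of column 1) and equate Σ ρ_i t_i down to z_c; mantle fills any gap and the z_c terms cancel.
Column 1: 0.741×907.2 + 17×2820 + 11.5×2857 + (z_c − 29.241)×3273
Column 2: 1.5×0 + x×2691 + 13.5×2947 + (z_c − 1.5 − 13.5 − x)×3273
The z_c×3273 term appears on both sides and cancels. Collect the known terms of each column as K = Σ(ρt)_known − 3273 × (depth of known layers): K_1 = 81467.7352 − 3273×29.241 = −14238.0578; K_2 = 39784.5 − 3273×(1.5 + 13.5) = −9310.5.
Balance: K_1 = K_2 − x×(3273 − 2691), so x = (K_2 − K_1)/(3273 − 2691) = 4927.56/582 = 8.47 km.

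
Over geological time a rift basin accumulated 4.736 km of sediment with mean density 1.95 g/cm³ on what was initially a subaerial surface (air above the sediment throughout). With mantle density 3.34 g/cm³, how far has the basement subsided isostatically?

Subaerial load: s = t ρ_sed / ρ_m = 4.736 km × 1.95/3.34 = 2.77 km.

2.77 km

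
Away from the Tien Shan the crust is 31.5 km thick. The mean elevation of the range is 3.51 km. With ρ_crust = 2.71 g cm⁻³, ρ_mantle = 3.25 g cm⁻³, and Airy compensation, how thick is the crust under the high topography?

Root depth r = h ρ_c / (ρ_m − ρ_c) = 3.51 km × 2.71 / 0.54 = 17.61 km.
Total thickness = T + h + r = 31.5 km + 3.51 km + 17.61 km = 52.6 km.

52.6 km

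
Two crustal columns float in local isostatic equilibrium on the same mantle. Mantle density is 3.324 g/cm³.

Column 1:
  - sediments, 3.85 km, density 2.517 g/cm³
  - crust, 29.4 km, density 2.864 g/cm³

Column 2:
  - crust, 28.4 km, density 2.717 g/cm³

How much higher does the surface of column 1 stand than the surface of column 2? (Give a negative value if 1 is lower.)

−0.183 km

For any compensation level in the mantle, the mantle terms cancel and isostasy reduces to e = (Σt_1 − Σt_2) − (Σ(ρt)_1 − Σ(ρt)_2) / ρ_m.
Σt_1 = 33.25 km; Σt_2 = 28.4 km; Σ(ρt)_1 = 93.89205; Σ(ρt)_2 = 77.1628 (in km·g/cm³).
e = (33.25 − 28.4) − (93.89205 − 77.1628) / 3.324 = −0.183 km.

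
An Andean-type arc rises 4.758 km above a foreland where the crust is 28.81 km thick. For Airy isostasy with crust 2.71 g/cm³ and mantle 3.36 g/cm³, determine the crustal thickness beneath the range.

Root depth r = h ρ_c / (ρ_m − ρ_c) = 4.758 km × 2.71 / 0.65 = 19.84 km.
Total thickness = T + h + r = 28.81 km + 4.758 km + 19.84 km = 53.4 km.

53.4 km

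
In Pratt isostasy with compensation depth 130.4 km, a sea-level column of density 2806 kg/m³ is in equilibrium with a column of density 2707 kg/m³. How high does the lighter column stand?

4.77 km

ρ_ref D = ρ (D + h) → h = D (ρ_ref − ρ)/ρ.
h = 130.4 km × (2806 − 2707)/2707 = 4.77 km.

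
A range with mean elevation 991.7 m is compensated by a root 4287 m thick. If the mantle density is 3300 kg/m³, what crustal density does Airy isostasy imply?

ρ_c h = (ρ_m − ρ_c) r → ρ_c (h + r) = ρ_m r → ρ_c = ρ_m r / (h + r).
ρ_c = 3300 × 4287 m / (991.7 m + 4287 m) = 2680 kg/m³.

2680 kg/m³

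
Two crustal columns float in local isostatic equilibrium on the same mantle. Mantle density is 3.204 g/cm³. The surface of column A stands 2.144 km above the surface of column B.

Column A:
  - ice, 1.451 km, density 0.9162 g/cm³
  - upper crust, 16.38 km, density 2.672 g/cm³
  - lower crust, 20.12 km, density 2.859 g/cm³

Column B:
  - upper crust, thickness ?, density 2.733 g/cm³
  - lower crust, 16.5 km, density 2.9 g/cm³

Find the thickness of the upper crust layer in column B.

15.1 km

Take the compensation level at the base of the deeper column (depth z_c below the surface of column A) and equate Σ ρ_i t_i down to z_c; mantle fills any gap and the z_c terms cancel.
Column A: 1.451×0.9162 + 16.38×2.672 + 20.12×2.859 + (z_c − 37.951)×3.204
Column B: 2.144×0 + x×2.733 + 16.5×2.9 + (z_c − 2.144 − 16.5 − x)×3.204
The z_c×3.204 term appears on both sides and cancels. Collect the known terms of each column as K = Σ(ρt)_known − 3.204 × (depth of known layers): K_A = 102.619846 − 3.204×37.951 = −18.9751578; K_B = 47.85 − 3.204×(2.144 + 16.5) = −11.885376.
Balance: K_A = K_B − x×(3.204 − 2.733), so x = (K_B − K_A)/(3.204 − 2.733) = 7.08978/0.471 = 15.1 km.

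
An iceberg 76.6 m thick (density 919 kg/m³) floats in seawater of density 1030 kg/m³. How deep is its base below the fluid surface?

Draft d = t ρ_obj/ρ_fluid = 76.6 m × 919/1030 = 68.3 m.

68.3 m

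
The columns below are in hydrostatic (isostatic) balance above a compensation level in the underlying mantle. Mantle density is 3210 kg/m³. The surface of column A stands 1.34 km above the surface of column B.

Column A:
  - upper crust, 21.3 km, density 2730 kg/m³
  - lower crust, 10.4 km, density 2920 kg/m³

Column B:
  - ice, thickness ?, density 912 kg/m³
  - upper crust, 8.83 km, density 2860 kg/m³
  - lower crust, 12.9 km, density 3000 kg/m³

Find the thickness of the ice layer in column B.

1.37 km

Take the compensation level at the base of the deeper column (depth z_c below the surface of column A) and equate Σ ρ_i t_i down to z_c; mantle fills any gap and the z_c terms cancel.
Column A: 21.3×2730 + 10.4×2920 + (z_c − 31.7)×3210
Column B: 1.34×0 + x×912 + 8.83×2860 + 12.9×3000 + (z_c − 1.34 − 21.73 − x)×3210
The z_c×3210 term appears on both sides and cancels. Collect the known terms of each column as K = Σ(ρt)_known − 3210 × (depth of known layers): K_A = 88517 − 3210×31.7 = −13240; K_B = 63953.8 − 3210×(1.34 + 21.73) = −10100.9.
Balance: K_A = K_B − x×(3210 − 912), so x = (K_B − K_A)/(3210 − 912) = 3139.1/2298 = 1.37 km.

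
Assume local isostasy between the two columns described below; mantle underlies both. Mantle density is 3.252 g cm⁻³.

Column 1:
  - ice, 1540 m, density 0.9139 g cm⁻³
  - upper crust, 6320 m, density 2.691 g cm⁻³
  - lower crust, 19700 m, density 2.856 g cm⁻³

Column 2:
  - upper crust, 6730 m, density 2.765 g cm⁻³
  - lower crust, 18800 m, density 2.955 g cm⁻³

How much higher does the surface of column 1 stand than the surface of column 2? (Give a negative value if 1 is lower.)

1870 m

For any compensation level in the mantle, the mantle terms cancel and isostasy reduces to e = (Σt_1 − Σt_2) − (Σ(ρt)_1 − Σ(ρt)_2) / ρ_m.
Σt_1 = 27560 m; Σt_2 = 25530 m; Σ(ρt)_1 = 74677.726; Σ(ρt)_2 = 74162.45 (in m·g cm⁻³).
e = (27560 − 25530) − (74677.726 − 74162.45) / 3.252 = 1870 m.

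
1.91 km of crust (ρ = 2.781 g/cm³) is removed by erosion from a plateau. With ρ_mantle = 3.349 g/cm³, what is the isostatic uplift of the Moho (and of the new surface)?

1.59 km

Unloading: uplift u = e ρ_c/ρ_m = 1.91 km × 2.781/3.349 = 1.59 km.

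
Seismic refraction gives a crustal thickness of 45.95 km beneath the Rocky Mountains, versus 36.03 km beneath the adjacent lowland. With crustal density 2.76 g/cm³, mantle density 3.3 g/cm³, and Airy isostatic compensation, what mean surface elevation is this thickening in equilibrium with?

1.62 km

Excess crust Δ = 45.95 km − 36.03 km = 9.92 km, split between elevation h and root r with h + r = Δ.
Airy balance ρ_c h = (ρ_m − ρ_c) r gives r = h ρ_c/(ρ_m − ρ_c), so h (1 + ρ_c/(ρ_m − ρ_c)) = Δ, i.e. h = Δ (ρ_m − ρ_c)/ρ_m.
h = 9.92 km × 0.54/3.3 = 1.62 km.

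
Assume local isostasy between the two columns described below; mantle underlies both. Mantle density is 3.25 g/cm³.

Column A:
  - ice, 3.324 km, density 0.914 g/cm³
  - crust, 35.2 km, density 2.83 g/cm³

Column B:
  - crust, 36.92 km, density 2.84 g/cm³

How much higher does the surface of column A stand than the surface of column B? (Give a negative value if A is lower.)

For any compensation level in the mantle, the mantle terms cancel and isostasy reduces to e = (Σt_A − Σt_B) − (Σ(ρt)_A − Σ(ρt)_B) / ρ_m.
Σt_A = 38.524 km; Σt_B = 36.92 km; Σ(ρt)_A = 102.654136; Σ(ρt)_B = 104.8528 (in km·g/cm³).
e = (38.524 − 36.92) − (102.654136 − 104.8528) / 3.25 = 2.28 km.

2.28 km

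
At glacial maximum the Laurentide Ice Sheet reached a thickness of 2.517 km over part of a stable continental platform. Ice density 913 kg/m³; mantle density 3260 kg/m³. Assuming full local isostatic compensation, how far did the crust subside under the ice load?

0.705 km

Equating mass per unit area of the two columns: the ice load ρ_ice t is balanced by mantle displaced below, ρ_m s.
s = t ρ_ice / ρ_m = 2.517 km × 913/3260 = 0.705 km.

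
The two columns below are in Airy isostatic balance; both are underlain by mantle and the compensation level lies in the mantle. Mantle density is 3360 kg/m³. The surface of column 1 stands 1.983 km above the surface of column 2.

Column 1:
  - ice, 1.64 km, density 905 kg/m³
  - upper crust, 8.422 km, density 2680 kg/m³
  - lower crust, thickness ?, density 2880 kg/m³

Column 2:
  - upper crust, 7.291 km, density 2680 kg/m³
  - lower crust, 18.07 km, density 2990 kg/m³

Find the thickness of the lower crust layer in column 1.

Take the compensation level at the base of the deeper column (depth z_c below the surface of column 1) and equate Σ ρ_i t_i down to z_c; mantle fills any gap and the z_c terms cancel.
Column 1: 1.64×905 + 8.422×2680 + x×2880 + (z_c − 10.062 − x)×3360
Column 2: 1.983×0 + 7.291×2680 + 18.07×2990 + (z_c − 1.983 − 25.361)×3360
The z_c×3360 term appears on both sides and cancels. Collect the known terms of each column as K = Σ(ρt)_known − 3360 × (depth of known layers): K_1 = 24055.16 − 3360×10.062 = −9753.16; K_2 = 73569.18 − 3360×(1.983 + 25.361) = −18306.66.
Balance: K_1 − x×(3360 − 2880) = K_2, so x = (K_1 − K_2)/(3360 − 2880) = 8553.5/480 = 17.8 km.

17.8 km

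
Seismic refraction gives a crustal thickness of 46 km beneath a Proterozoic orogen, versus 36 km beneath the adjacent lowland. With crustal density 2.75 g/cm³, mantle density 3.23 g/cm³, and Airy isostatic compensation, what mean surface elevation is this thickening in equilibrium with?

1.49 km

Excess crust Δ = 46 km − 36 km = 10 km, split between elevation h and root r with h + r = Δ.
Airy balance ρ_c h = (ρ_m − ρ_c) r gives r = h ρ_c/(ρ_m − ρ_c), so h (1 + ρ_c/(ρ_m − ρ_c)) = Δ, i.e. h = Δ (ρ_m − ρ_c)/ρ_m.
h = 10 km × 0.48/3.23 = 1.49 km.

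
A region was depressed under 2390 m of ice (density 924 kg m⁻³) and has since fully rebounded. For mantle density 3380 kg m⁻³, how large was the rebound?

653 m

Removing the load lets mantle flow back in; uplift u satisfies ρ_ice t = ρ_m u.
u = t ρ_ice/ρ_m = 2390 m × 924/3380 = 653 m.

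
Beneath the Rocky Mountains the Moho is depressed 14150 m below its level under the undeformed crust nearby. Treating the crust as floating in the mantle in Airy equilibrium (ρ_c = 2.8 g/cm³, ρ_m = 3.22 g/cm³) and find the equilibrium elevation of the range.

By Archimedes' principle applied to the lithosphere: ρ_c h = (ρ_m − ρ_c) r.
h = r (ρ_m − ρ_c) / ρ_c = 14150 m × (3.22 − 2.8) / 2.8 = 2120 m.

2120 m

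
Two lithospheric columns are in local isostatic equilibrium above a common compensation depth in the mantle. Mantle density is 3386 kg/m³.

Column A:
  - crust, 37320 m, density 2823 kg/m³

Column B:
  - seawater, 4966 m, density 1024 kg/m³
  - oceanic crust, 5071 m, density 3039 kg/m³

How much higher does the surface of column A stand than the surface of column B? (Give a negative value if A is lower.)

2220 m

For any compensation level in the mantle, the mantle terms cancel and isostasy reduces to e = (Σt_A − Σt_B) − (Σ(ρt)_A − Σ(ρt)_B) / ρ_m.
Σt_A = 37320 m; Σt_B = 10037 m; Σ(ρt)_A = 105354360; Σ(ρt)_B = 20495953 (in m·kg/m³).
e = (37320 − 10037) − (105354360 − 20495953) / 3386 = 2220 m.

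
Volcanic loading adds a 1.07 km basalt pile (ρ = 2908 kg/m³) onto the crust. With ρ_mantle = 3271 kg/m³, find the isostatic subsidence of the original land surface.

Subaerial loading: s = t ρ_load / ρ_m.
s = 1.07 km × 2908/3271 = 0.951 km.

0.951 km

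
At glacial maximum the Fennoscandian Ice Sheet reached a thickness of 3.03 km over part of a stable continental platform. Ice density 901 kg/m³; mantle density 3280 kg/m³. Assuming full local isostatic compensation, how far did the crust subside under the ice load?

0.832 km

In Airy isostatic equilibrium: the ice load ρ_ice t is balanced by mantle displaced below, ρ_m s.
s = t ρ_ice / ρ_m = 3.03 km × 901/3280 = 0.832 km.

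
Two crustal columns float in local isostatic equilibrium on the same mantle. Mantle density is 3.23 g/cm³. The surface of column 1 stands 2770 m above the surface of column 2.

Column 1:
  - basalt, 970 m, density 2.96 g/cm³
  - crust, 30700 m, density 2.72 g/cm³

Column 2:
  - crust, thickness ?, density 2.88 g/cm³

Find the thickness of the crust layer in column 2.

Take the compensation level at the base of the deeper column (depth z_c below the surface of column 1) and equate Σ ρ_i t_i down to z_c; mantle fills any gap and the z_c terms cancel.
Column 1: 970×2.96 + 30700×2.72 + (z_c − 31670)×3.23
Column 2: 2770×0 + x×2.88 + (z_c − 2770 − 0 − x)×3.23
The z_c×3.23 term appears on both sides and cancels. Collect the known terms of each column as K = Σ(ρt)_known − 3.23 × (depth of known layers): K_1 = 86375.2 − 3.23×31670 = −15918.9; K_2 = 0 − 3.23×(2770 + 0) = −8947.1.
Balance: K_1 = K_2 − x×(3.23 − 2.88), so x = (K_2 − K_1)/(3.23 − 2.88) = 6971.8/0.35 = 19900 m.

19900 m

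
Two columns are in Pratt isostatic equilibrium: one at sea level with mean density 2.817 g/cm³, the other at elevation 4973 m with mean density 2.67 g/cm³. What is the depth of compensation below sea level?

ρ_ref D = ρ (D + h) → D (ρ_ref − ρ) = ρ h.
D = ρ h/(ρ_ref − ρ) = 2.67 × 4973 m/(2.817 − 2.67) = 90300 m.

90300 m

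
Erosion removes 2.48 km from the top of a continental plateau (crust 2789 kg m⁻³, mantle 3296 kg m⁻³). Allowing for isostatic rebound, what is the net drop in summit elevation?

Rebound u = e ρ_c/ρ_m = 2.48 km × 2789/3296 = 2.099 km.
Net surface drop = e − u = 2.48 km − 2.099 km = e (ρ_m − ρ_c)/ρ_m = 0.381 km.

0.381 km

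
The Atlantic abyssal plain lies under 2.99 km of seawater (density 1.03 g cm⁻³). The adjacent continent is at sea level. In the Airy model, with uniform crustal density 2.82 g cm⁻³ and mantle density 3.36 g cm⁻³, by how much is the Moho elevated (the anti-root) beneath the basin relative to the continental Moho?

In Airy isostatic equilibrium: replacing crust with seawater at the top is compensated by replacing crust with mantle at the base: d (ρ_c − ρ_w) = a (ρ_m − ρ_c).
a = d (ρ_c − ρ_w)/(ρ_m − ρ_c) = 2.99 km × 1.79/0.54 = 9.91 km.

9.91 km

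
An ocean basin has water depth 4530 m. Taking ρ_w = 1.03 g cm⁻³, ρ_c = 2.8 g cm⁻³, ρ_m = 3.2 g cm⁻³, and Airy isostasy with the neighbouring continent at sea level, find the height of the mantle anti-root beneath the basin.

20000 m

By Archimedes' principle applied to the lithosphere: replacing crust with seawater at the top is compensated by replacing crust with mantle at the base: d (ρ_c − ρ_w) = a (ρ_m − ρ_c).
a = d (ρ_c − ρ_w)/(ρ_m − ρ_c) = 4530 m × 1.77/0.4 = 20000 m.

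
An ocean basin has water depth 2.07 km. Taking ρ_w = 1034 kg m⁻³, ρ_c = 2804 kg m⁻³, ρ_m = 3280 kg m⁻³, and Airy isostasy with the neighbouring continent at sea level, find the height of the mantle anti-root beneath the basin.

7.7 km

Balancing pressure at the compensation depth: replacing crust with seawater at the top is compensated by replacing crust with mantle at the base: d (ρ_c − ρ_w) = a (ρ_m − ρ_c).
a = d (ρ_c − ρ_w)/(ρ_m − ρ_c) = 2.07 km × 1770/476 = 7.7 km.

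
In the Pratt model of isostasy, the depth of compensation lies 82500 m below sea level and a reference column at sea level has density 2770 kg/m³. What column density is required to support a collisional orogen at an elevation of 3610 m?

2650 kg/m³

Pratt balance: ρ_ref D = ρ (D + h).
ρ = ρ_ref D/(D + h) = 2770 × 82500 m/(82500 m + 3610 m) = 2650 kg/m³.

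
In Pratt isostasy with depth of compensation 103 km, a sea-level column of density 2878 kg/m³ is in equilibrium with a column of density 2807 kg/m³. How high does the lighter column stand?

ρ_ref D = ρ (D + h) → h = D (ρ_ref − ρ)/ρ.
h = 103 km × (2878 − 2807)/2807 = 2.61 km.

2.61 km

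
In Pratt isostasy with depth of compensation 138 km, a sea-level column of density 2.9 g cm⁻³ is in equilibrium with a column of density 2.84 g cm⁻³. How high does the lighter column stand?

2.92 km

ρ_ref D = ρ (D + h) → h = D (ρ_ref − ρ)/ρ.
h = 138 km × (2.9 − 2.84)/2.84 = 2.92 km.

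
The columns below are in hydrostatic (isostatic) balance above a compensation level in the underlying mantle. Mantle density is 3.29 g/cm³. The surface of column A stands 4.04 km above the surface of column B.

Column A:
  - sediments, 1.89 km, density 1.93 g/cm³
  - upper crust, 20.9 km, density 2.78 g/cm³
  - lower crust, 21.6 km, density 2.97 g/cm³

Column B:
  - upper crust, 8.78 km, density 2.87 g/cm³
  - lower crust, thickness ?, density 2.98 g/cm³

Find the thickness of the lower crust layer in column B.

Take the compensation level at the base of the deeper column (depth z_c below the surface of column A) and equate Σ ρ_i t_i down to z_c; mantle fills any gap and the z_c terms cancel.
Column A: 1.89×1.93 + 20.9×2.78 + 21.6×2.97 + (z_c − 44.39)×3.29
Column B: 4.04×0 + 8.78×2.87 + x×2.98 + (z_c − 4.04 − 8.78 − x)×3.29
The z_c×3.29 term appears on both sides and cancels. Collect the known terms of each column as K = Σ(ρt)_known − 3.29 × (depth of known layers): K_A = 125.9017 − 3.29×44.39 = −20.1414; K_B = 25.1986 − 3.29×(4.04 + 8.78) = −16.9792.
Balance: K_A = K_B − x×(3.29 − 2.98), so x = (K_B − K_A)/(3.29 − 2.98) = 3.1622/0.31 = 10.2 km.

10.2 km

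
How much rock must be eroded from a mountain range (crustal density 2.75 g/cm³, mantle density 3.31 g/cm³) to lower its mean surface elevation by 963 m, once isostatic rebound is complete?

5690 m

Net drop Δ = e − u = e − e ρ_c/ρ_m = e (ρ_m − ρ_c)/ρ_m.
e = Δ ρ_m/(ρ_m − ρ_c) = 963 m × 3.31/0.56 = 5690 m.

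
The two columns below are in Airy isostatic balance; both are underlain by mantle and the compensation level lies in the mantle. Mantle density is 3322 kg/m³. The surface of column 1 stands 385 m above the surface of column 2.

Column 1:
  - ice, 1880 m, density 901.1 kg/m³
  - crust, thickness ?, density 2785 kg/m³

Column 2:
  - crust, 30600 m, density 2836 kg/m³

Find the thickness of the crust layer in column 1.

Take the compensation level at the base of the deeper column (depth z_c below the surface of column 1) and equate Σ ρ_i t_i down to z_c; mantle fills any gap and the z_c terms cancel.
Column 1: 1880×901.1 + x×2785 + (z_c − 1880 − x)×3322
Column 2: 385×0 + 30600×2836 + (z_c − 385 − 30600)×3322
The z_c×3322 term appears on both sides and cancels. Collect the known terms of each column as K = Σ(ρt)_known − 3322 × (depth of known layers): K_1 = 1694068 − 3322×1880 = −4551292; K_2 = 86781600 − 3322×(385 + 30600) = −16150570.
Balance: K_1 − x×(3322 − 2785) = K_2, so x = (K_1 − K_2)/(3322 − 2785) = 11599300/537 = 21600 m.

21600 m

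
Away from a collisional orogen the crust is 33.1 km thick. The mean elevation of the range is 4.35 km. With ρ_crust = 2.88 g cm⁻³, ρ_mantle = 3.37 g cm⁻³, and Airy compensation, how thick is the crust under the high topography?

Root depth r = h ρ_c / (ρ_m − ρ_c) = 4.35 km × 2.88 / 0.49 = 25.57 km.
Total thickness = T + h + r = 33.1 km + 4.35 km + 25.57 km = 63 km.

63 km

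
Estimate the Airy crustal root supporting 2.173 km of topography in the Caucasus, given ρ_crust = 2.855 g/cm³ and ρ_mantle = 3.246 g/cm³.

In Airy isostatic equilibrium: the weight of the topography is balanced by the buoyancy of the root, ρ_c h = (ρ_m − ρ_c) r.
r = h · ρ_c / (ρ_m − ρ_c) = 2.173 km × 2.855 / (3.246 − 2.855) = 15.9 km.

15.9 km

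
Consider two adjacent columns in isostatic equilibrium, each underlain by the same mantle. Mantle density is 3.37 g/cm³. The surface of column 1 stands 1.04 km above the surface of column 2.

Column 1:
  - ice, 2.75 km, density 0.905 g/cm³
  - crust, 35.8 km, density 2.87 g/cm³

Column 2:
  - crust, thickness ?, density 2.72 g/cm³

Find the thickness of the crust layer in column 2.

Take the compensation level at the base of the deeper column (depth z_c below the surface of column 1) and equate Σ ρ_i t_i down to z_c; mantle fills any gap and the z_c terms cancel.
Column 1: 2.75×0.905 + 35.8×2.87 + (z_c − 38.55)×3.37
Column 2: 1.04×0 + x×2.72 + (z_c − 1.04 − 0 − x)×3.37
The z_c×3.37 term appears on both sides and cancels. Collect the known terms of each column as K = Σ(ρt)_known − 3.37 × (depth of known layers): K_1 = 105.23475 − 3.37×38.55 = −24.67875; K_2 = 0 − 3.37×(1.04 + 0) = −3.5048.
Balance: K_1 = K_2 − x×(3.37 − 2.72), so x = (K_2 − K_1)/(3.37 − 2.72) = 21.1739/0.65 = 32.6 km.

32.6 km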